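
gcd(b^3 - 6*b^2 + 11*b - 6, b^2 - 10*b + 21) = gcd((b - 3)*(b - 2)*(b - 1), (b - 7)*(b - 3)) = b - 3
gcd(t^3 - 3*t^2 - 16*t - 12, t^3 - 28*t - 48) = t^2 - 4*t - 12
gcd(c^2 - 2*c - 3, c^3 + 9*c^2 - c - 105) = c - 3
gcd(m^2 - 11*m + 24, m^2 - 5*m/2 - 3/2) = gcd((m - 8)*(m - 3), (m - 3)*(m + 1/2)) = m - 3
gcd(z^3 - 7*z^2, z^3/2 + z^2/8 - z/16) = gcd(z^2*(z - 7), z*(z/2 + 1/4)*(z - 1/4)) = z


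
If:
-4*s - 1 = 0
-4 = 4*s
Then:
No Solution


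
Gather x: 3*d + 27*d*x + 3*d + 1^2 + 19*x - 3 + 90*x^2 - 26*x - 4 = 6*d + 90*x^2 + x*(27*d - 7) - 6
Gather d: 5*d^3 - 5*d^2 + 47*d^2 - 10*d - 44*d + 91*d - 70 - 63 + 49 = 5*d^3 + 42*d^2 + 37*d - 84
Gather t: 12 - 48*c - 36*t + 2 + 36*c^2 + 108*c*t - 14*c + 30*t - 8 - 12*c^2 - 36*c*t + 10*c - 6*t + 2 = 24*c^2 - 52*c + t*(72*c - 12) + 8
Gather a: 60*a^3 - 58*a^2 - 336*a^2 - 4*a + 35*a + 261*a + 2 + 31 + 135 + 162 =60*a^3 - 394*a^2 + 292*a + 330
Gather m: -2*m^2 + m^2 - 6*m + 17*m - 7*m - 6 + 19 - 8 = -m^2 + 4*m + 5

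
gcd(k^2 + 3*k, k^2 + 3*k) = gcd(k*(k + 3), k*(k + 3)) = k^2 + 3*k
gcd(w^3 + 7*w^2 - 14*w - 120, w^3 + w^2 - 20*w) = w^2 + w - 20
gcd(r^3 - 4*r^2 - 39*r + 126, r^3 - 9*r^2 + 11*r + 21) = r^2 - 10*r + 21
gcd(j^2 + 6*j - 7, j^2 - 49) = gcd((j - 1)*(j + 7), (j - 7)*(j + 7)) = j + 7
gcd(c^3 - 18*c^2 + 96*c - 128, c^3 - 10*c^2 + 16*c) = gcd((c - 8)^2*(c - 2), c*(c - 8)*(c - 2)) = c^2 - 10*c + 16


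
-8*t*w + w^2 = w*(-8*t + w)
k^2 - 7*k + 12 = (k - 4)*(k - 3)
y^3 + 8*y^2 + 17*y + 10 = (y + 1)*(y + 2)*(y + 5)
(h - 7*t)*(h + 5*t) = h^2 - 2*h*t - 35*t^2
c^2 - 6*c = c*(c - 6)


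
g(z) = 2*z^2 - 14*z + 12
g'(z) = 4*z - 14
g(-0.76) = 23.80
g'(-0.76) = -17.04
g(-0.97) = 27.46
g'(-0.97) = -17.88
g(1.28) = -2.64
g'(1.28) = -8.88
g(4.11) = -11.76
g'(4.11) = 2.44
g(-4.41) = 112.64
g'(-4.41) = -31.64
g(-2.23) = 53.17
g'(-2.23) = -22.92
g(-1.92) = 46.25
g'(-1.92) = -21.68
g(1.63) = -5.51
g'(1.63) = -7.48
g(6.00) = 0.00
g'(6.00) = 10.00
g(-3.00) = 72.00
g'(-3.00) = -26.00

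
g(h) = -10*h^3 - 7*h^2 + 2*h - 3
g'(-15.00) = -6538.00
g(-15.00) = 32142.00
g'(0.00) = 2.00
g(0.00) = -3.00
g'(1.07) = -47.33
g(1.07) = -21.12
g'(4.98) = -811.73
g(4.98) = -1401.70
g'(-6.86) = -1313.75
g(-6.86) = 2882.15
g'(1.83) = -124.09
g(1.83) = -84.07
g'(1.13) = -52.13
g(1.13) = -24.11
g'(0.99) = -41.26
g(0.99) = -17.58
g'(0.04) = 1.39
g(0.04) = -2.93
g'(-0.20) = 3.60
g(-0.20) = -3.60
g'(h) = -30*h^2 - 14*h + 2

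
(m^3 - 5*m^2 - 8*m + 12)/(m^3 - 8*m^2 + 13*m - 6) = (m + 2)/(m - 1)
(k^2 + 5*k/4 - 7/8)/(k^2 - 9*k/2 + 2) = (k + 7/4)/(k - 4)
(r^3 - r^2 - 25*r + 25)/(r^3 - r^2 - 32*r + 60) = (r^2 + 4*r - 5)/(r^2 + 4*r - 12)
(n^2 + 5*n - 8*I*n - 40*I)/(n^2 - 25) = (n - 8*I)/(n - 5)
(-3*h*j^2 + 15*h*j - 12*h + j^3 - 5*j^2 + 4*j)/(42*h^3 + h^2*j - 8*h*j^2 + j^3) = (-j^2 + 5*j - 4)/(14*h^2 + 5*h*j - j^2)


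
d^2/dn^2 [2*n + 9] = 0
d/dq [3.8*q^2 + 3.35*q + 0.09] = 7.6*q + 3.35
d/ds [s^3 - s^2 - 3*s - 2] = 3*s^2 - 2*s - 3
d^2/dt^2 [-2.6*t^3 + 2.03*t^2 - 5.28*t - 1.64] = 4.06 - 15.6*t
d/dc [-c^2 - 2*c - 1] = -2*c - 2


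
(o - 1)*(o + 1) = o^2 - 1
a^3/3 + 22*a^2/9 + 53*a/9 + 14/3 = (a/3 + 1)*(a + 2)*(a + 7/3)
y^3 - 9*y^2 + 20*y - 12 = (y - 6)*(y - 2)*(y - 1)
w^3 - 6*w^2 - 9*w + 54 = (w - 6)*(w - 3)*(w + 3)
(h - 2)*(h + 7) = h^2 + 5*h - 14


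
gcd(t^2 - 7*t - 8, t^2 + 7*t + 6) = t + 1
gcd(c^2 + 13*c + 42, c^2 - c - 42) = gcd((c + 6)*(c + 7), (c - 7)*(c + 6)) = c + 6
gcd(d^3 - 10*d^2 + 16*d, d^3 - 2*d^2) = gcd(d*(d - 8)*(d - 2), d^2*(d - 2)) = d^2 - 2*d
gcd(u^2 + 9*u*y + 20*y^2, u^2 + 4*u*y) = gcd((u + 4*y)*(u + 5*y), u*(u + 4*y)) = u + 4*y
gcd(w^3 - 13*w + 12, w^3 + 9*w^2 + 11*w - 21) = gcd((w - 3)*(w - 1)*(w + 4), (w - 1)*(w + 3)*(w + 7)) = w - 1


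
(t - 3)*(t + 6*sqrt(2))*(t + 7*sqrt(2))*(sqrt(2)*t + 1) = sqrt(2)*t^4 - 3*sqrt(2)*t^3 + 27*t^3 - 81*t^2 + 97*sqrt(2)*t^2 - 291*sqrt(2)*t + 84*t - 252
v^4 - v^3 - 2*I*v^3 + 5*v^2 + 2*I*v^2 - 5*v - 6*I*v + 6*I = (v - 1)*(v - 3*I)*(v - I)*(v + 2*I)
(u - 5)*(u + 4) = u^2 - u - 20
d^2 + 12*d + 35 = (d + 5)*(d + 7)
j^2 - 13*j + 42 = (j - 7)*(j - 6)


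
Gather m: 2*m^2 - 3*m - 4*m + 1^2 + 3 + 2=2*m^2 - 7*m + 6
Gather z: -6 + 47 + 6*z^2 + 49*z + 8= 6*z^2 + 49*z + 49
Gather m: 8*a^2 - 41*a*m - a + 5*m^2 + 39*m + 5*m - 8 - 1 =8*a^2 - a + 5*m^2 + m*(44 - 41*a) - 9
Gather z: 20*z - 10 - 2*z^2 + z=-2*z^2 + 21*z - 10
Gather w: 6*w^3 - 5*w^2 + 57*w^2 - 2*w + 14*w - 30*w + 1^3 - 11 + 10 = 6*w^3 + 52*w^2 - 18*w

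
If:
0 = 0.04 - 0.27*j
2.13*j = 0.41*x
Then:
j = 0.15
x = 0.77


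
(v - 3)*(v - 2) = v^2 - 5*v + 6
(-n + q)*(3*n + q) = -3*n^2 + 2*n*q + q^2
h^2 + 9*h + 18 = (h + 3)*(h + 6)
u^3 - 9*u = u*(u - 3)*(u + 3)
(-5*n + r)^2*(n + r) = 25*n^3 + 15*n^2*r - 9*n*r^2 + r^3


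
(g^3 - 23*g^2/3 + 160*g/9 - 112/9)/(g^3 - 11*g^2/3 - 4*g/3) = (9*g^2 - 33*g + 28)/(3*g*(3*g + 1))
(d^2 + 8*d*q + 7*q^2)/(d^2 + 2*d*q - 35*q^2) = (-d - q)/(-d + 5*q)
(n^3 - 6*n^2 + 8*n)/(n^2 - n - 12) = n*(n - 2)/(n + 3)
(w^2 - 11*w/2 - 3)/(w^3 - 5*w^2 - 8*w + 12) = (w + 1/2)/(w^2 + w - 2)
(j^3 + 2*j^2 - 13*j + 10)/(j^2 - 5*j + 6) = (j^2 + 4*j - 5)/(j - 3)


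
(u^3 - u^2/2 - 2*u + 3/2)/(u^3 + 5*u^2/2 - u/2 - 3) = (u - 1)/(u + 2)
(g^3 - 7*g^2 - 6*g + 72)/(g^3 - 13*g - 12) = (g - 6)/(g + 1)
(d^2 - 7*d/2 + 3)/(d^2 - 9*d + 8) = (d^2 - 7*d/2 + 3)/(d^2 - 9*d + 8)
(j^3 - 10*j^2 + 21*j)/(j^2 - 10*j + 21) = j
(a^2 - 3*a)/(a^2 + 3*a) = (a - 3)/(a + 3)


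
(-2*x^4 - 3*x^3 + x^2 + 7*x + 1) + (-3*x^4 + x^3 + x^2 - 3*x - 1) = -5*x^4 - 2*x^3 + 2*x^2 + 4*x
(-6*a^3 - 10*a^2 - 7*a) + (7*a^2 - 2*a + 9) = -6*a^3 - 3*a^2 - 9*a + 9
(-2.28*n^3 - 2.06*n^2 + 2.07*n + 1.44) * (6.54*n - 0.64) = -14.9112*n^4 - 12.0132*n^3 + 14.8562*n^2 + 8.0928*n - 0.9216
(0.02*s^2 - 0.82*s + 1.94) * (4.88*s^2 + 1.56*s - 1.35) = 0.0976*s^4 - 3.9704*s^3 + 8.161*s^2 + 4.1334*s - 2.619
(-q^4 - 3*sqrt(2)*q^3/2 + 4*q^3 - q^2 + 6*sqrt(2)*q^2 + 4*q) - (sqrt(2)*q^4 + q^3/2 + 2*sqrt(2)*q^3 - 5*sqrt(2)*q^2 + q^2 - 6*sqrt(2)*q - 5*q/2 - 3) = -sqrt(2)*q^4 - q^4 - 7*sqrt(2)*q^3/2 + 7*q^3/2 - 2*q^2 + 11*sqrt(2)*q^2 + 13*q/2 + 6*sqrt(2)*q + 3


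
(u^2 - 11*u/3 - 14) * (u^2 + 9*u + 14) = u^4 + 16*u^3/3 - 33*u^2 - 532*u/3 - 196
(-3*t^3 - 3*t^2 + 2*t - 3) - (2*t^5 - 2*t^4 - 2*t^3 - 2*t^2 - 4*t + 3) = -2*t^5 + 2*t^4 - t^3 - t^2 + 6*t - 6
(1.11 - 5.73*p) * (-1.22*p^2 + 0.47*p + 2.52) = 6.9906*p^3 - 4.0473*p^2 - 13.9179*p + 2.7972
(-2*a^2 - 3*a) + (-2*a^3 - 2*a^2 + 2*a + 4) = -2*a^3 - 4*a^2 - a + 4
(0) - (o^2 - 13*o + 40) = -o^2 + 13*o - 40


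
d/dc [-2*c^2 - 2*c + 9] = -4*c - 2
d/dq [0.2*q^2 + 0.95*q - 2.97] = 0.4*q + 0.95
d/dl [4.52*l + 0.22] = 4.52000000000000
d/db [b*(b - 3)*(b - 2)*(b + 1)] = 4*b^3 - 12*b^2 + 2*b + 6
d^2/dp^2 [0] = 0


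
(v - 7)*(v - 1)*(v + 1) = v^3 - 7*v^2 - v + 7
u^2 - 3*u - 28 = (u - 7)*(u + 4)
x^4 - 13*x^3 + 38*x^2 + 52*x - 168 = (x - 7)*(x - 6)*(x - 2)*(x + 2)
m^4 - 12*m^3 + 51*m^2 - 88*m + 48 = (m - 4)^2*(m - 3)*(m - 1)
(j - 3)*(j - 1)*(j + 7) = j^3 + 3*j^2 - 25*j + 21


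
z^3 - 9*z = z*(z - 3)*(z + 3)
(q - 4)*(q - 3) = q^2 - 7*q + 12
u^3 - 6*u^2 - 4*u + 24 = (u - 6)*(u - 2)*(u + 2)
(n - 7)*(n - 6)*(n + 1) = n^3 - 12*n^2 + 29*n + 42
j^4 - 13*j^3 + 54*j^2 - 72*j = j*(j - 6)*(j - 4)*(j - 3)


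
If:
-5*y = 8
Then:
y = -8/5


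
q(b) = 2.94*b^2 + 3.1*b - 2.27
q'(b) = 5.88*b + 3.1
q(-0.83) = -2.82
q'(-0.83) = -1.78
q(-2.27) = 5.84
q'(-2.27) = -10.25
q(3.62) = 47.48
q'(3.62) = 24.39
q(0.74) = 1.63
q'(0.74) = 7.45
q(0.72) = 1.49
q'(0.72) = 7.33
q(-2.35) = 6.68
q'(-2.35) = -10.72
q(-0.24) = -2.84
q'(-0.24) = 1.69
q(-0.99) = -2.46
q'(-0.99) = -2.72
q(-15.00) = 612.73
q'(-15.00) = -85.10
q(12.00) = 458.29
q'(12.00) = 73.66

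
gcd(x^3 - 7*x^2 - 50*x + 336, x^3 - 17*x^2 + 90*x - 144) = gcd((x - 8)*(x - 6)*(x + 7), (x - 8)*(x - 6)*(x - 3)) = x^2 - 14*x + 48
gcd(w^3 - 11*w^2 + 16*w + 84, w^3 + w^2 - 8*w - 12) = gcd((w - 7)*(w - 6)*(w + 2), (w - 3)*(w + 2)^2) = w + 2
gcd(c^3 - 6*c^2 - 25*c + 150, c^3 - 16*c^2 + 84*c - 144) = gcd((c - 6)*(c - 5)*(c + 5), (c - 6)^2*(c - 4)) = c - 6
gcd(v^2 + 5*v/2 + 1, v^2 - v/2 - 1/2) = v + 1/2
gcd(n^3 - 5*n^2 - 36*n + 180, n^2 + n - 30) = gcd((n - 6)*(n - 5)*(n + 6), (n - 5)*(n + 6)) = n^2 + n - 30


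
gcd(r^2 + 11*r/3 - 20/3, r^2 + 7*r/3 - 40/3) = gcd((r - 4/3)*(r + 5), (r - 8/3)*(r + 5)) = r + 5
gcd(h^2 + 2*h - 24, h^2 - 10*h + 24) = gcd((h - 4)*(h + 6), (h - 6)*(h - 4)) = h - 4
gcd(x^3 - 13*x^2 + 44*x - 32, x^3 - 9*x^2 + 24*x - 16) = x^2 - 5*x + 4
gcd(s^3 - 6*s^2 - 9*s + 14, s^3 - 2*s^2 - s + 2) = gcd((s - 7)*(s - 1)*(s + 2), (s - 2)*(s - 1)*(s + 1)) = s - 1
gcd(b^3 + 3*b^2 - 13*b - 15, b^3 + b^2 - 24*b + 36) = b - 3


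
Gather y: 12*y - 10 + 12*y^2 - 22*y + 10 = 12*y^2 - 10*y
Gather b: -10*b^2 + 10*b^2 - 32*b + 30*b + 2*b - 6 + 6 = 0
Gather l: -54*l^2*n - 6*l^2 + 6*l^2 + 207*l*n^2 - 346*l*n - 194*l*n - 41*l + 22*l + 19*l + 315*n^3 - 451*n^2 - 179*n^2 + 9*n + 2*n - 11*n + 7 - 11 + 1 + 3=-54*l^2*n + l*(207*n^2 - 540*n) + 315*n^3 - 630*n^2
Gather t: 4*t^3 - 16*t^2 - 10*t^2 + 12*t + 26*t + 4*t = 4*t^3 - 26*t^2 + 42*t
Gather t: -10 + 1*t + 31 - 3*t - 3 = 18 - 2*t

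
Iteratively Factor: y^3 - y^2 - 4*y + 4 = (y - 1)*(y^2 - 4) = (y - 1)*(y + 2)*(y - 2)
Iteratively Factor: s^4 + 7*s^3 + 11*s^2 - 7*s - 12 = (s + 3)*(s^3 + 4*s^2 - s - 4) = (s + 1)*(s + 3)*(s^2 + 3*s - 4) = (s + 1)*(s + 3)*(s + 4)*(s - 1)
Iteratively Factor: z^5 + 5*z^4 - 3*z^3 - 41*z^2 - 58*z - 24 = (z + 1)*(z^4 + 4*z^3 - 7*z^2 - 34*z - 24) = (z + 1)^2*(z^3 + 3*z^2 - 10*z - 24) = (z + 1)^2*(z + 2)*(z^2 + z - 12) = (z + 1)^2*(z + 2)*(z + 4)*(z - 3)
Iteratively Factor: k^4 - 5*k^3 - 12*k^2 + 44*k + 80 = (k + 2)*(k^3 - 7*k^2 + 2*k + 40) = (k + 2)^2*(k^2 - 9*k + 20) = (k - 4)*(k + 2)^2*(k - 5)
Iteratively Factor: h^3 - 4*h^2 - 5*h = (h)*(h^2 - 4*h - 5) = h*(h - 5)*(h + 1)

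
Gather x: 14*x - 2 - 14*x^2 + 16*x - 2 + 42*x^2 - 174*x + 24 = 28*x^2 - 144*x + 20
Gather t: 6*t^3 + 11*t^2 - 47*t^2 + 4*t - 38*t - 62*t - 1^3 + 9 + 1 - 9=6*t^3 - 36*t^2 - 96*t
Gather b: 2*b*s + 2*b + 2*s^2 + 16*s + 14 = b*(2*s + 2) + 2*s^2 + 16*s + 14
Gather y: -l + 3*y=-l + 3*y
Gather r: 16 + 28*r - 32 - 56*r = -28*r - 16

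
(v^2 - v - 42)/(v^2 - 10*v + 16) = (v^2 - v - 42)/(v^2 - 10*v + 16)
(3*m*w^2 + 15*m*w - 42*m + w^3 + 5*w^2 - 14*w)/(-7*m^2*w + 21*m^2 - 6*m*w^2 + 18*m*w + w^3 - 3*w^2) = (-3*m*w^2 - 15*m*w + 42*m - w^3 - 5*w^2 + 14*w)/(7*m^2*w - 21*m^2 + 6*m*w^2 - 18*m*w - w^3 + 3*w^2)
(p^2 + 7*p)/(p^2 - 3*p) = (p + 7)/(p - 3)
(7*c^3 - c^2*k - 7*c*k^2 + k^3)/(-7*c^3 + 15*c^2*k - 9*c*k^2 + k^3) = (-c - k)/(c - k)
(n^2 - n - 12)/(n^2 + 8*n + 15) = (n - 4)/(n + 5)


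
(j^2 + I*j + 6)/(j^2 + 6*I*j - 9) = (j - 2*I)/(j + 3*I)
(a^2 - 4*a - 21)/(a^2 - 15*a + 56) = (a + 3)/(a - 8)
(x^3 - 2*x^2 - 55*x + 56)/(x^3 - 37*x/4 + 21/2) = 4*(x^3 - 2*x^2 - 55*x + 56)/(4*x^3 - 37*x + 42)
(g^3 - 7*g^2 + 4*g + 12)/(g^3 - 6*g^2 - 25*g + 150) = (g^2 - g - 2)/(g^2 - 25)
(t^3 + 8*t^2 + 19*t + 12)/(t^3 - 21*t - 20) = (t + 3)/(t - 5)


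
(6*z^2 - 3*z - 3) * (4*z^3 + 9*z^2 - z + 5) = 24*z^5 + 42*z^4 - 45*z^3 + 6*z^2 - 12*z - 15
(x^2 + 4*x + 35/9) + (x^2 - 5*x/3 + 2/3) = 2*x^2 + 7*x/3 + 41/9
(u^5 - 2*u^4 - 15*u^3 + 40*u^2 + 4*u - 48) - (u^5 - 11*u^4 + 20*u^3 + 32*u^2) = 9*u^4 - 35*u^3 + 8*u^2 + 4*u - 48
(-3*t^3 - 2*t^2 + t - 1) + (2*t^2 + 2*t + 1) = -3*t^3 + 3*t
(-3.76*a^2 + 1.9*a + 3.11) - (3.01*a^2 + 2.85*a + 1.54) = -6.77*a^2 - 0.95*a + 1.57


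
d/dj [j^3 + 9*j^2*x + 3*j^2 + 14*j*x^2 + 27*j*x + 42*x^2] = 3*j^2 + 18*j*x + 6*j + 14*x^2 + 27*x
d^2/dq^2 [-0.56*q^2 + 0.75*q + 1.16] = -1.12000000000000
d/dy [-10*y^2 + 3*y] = 3 - 20*y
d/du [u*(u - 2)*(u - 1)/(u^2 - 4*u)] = (u^2 - 8*u + 10)/(u^2 - 8*u + 16)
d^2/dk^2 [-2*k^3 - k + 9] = -12*k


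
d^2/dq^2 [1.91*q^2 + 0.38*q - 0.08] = 3.82000000000000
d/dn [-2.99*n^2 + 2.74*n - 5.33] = 2.74 - 5.98*n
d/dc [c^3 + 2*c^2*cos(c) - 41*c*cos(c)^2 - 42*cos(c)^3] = -2*c^2*sin(c) + 3*c^2 + 41*c*sin(2*c) + 4*c*cos(c) + 126*sin(c)*cos(c)^2 - 41*cos(c)^2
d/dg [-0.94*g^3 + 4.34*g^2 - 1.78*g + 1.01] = -2.82*g^2 + 8.68*g - 1.78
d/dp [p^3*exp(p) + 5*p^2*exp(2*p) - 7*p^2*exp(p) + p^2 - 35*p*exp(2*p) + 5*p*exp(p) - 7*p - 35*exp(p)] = p^3*exp(p) + 10*p^2*exp(2*p) - 4*p^2*exp(p) - 60*p*exp(2*p) - 9*p*exp(p) + 2*p - 35*exp(2*p) - 30*exp(p) - 7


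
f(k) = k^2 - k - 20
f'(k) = 2*k - 1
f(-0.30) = -19.61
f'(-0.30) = -1.60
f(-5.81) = 19.57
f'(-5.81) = -12.62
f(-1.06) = -17.82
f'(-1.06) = -3.12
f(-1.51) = -16.21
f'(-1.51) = -4.02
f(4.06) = -7.58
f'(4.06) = 7.12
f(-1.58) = -15.92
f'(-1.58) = -4.16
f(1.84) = -18.45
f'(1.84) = 2.68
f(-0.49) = -19.27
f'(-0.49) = -1.98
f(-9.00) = 70.00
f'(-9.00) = -19.00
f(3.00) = -14.00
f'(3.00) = 5.00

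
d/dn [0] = 0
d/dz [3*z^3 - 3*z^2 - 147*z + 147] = 9*z^2 - 6*z - 147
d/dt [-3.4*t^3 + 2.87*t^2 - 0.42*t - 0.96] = -10.2*t^2 + 5.74*t - 0.42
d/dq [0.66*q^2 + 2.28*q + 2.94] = 1.32*q + 2.28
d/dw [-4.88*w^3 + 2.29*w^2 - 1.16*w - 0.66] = -14.64*w^2 + 4.58*w - 1.16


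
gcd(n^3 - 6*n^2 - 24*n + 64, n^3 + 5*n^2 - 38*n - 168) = n + 4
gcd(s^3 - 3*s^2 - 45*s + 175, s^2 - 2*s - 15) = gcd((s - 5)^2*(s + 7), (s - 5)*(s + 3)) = s - 5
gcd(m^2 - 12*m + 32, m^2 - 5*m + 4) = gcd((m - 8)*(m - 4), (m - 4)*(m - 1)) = m - 4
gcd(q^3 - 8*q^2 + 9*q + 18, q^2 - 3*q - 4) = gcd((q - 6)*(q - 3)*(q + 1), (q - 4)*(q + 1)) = q + 1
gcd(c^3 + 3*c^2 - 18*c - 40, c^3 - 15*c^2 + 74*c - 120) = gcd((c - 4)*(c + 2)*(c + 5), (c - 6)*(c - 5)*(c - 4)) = c - 4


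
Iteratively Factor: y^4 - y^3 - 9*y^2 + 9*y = (y + 3)*(y^3 - 4*y^2 + 3*y) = (y - 1)*(y + 3)*(y^2 - 3*y) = (y - 3)*(y - 1)*(y + 3)*(y)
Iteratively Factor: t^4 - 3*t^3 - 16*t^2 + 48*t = (t - 4)*(t^3 + t^2 - 12*t) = (t - 4)*(t - 3)*(t^2 + 4*t) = t*(t - 4)*(t - 3)*(t + 4)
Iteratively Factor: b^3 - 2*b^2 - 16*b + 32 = (b + 4)*(b^2 - 6*b + 8) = (b - 2)*(b + 4)*(b - 4)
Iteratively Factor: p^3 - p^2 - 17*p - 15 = (p + 1)*(p^2 - 2*p - 15) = (p - 5)*(p + 1)*(p + 3)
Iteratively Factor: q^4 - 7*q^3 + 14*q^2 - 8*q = (q - 1)*(q^3 - 6*q^2 + 8*q) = (q - 2)*(q - 1)*(q^2 - 4*q) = q*(q - 2)*(q - 1)*(q - 4)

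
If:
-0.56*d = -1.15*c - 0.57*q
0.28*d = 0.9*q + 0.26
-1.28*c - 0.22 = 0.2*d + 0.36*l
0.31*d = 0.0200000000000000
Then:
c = 0.16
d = 0.06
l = -1.23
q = -0.27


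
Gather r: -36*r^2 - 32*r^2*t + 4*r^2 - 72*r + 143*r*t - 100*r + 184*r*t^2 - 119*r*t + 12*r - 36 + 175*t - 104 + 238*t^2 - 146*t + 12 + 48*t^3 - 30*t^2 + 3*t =r^2*(-32*t - 32) + r*(184*t^2 + 24*t - 160) + 48*t^3 + 208*t^2 + 32*t - 128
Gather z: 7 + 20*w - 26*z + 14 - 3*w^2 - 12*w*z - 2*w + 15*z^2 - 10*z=-3*w^2 + 18*w + 15*z^2 + z*(-12*w - 36) + 21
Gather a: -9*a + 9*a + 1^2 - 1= 0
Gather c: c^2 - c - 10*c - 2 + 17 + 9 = c^2 - 11*c + 24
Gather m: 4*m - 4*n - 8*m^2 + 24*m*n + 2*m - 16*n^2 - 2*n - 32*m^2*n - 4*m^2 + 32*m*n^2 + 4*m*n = m^2*(-32*n - 12) + m*(32*n^2 + 28*n + 6) - 16*n^2 - 6*n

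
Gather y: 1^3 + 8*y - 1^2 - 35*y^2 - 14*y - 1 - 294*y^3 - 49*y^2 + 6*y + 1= -294*y^3 - 84*y^2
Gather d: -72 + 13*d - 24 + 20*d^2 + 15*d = 20*d^2 + 28*d - 96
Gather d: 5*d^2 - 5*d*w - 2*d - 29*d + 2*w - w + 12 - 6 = 5*d^2 + d*(-5*w - 31) + w + 6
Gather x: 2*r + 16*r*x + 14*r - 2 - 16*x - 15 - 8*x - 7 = 16*r + x*(16*r - 24) - 24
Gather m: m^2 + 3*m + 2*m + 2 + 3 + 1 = m^2 + 5*m + 6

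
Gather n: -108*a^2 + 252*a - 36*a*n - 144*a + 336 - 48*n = -108*a^2 + 108*a + n*(-36*a - 48) + 336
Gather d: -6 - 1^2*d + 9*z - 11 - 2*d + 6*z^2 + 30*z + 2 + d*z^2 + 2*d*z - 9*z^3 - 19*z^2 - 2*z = d*(z^2 + 2*z - 3) - 9*z^3 - 13*z^2 + 37*z - 15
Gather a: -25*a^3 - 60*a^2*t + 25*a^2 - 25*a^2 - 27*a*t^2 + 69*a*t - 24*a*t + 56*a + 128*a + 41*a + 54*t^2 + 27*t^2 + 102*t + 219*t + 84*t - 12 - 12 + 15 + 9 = -25*a^3 - 60*a^2*t + a*(-27*t^2 + 45*t + 225) + 81*t^2 + 405*t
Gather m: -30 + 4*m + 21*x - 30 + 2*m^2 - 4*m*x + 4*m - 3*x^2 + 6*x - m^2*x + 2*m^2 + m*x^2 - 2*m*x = m^2*(4 - x) + m*(x^2 - 6*x + 8) - 3*x^2 + 27*x - 60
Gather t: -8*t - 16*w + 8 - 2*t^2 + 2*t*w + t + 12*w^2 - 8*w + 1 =-2*t^2 + t*(2*w - 7) + 12*w^2 - 24*w + 9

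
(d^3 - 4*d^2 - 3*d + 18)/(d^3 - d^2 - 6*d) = (d - 3)/d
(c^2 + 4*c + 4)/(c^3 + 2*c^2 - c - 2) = (c + 2)/(c^2 - 1)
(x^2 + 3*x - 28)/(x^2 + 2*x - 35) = (x - 4)/(x - 5)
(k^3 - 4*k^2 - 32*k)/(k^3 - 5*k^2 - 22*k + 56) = k*(k - 8)/(k^2 - 9*k + 14)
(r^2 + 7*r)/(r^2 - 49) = r/(r - 7)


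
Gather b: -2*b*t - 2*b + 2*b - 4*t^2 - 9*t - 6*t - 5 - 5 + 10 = -2*b*t - 4*t^2 - 15*t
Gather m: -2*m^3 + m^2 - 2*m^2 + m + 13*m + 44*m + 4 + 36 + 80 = -2*m^3 - m^2 + 58*m + 120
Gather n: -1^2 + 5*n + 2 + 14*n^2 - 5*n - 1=14*n^2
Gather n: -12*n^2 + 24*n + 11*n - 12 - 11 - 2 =-12*n^2 + 35*n - 25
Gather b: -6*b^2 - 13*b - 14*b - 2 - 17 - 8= -6*b^2 - 27*b - 27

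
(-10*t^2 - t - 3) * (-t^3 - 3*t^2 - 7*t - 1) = 10*t^5 + 31*t^4 + 76*t^3 + 26*t^2 + 22*t + 3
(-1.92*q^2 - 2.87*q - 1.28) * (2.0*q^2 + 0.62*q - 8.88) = -3.84*q^4 - 6.9304*q^3 + 12.7102*q^2 + 24.692*q + 11.3664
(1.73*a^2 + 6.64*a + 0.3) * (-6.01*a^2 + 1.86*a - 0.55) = -10.3973*a^4 - 36.6886*a^3 + 9.5959*a^2 - 3.094*a - 0.165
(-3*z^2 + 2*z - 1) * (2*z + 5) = -6*z^3 - 11*z^2 + 8*z - 5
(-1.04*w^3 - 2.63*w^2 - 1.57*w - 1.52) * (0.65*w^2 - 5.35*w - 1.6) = -0.676*w^5 + 3.8545*w^4 + 14.714*w^3 + 11.6195*w^2 + 10.644*w + 2.432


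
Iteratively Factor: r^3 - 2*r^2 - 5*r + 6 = (r - 3)*(r^2 + r - 2) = (r - 3)*(r + 2)*(r - 1)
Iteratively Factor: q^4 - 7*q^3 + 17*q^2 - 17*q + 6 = (q - 1)*(q^3 - 6*q^2 + 11*q - 6) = (q - 3)*(q - 1)*(q^2 - 3*q + 2) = (q - 3)*(q - 2)*(q - 1)*(q - 1)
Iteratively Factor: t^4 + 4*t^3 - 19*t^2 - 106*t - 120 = (t + 4)*(t^3 - 19*t - 30) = (t - 5)*(t + 4)*(t^2 + 5*t + 6) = (t - 5)*(t + 3)*(t + 4)*(t + 2)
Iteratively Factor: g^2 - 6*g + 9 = (g - 3)*(g - 3)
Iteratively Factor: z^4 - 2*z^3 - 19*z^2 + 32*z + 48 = (z - 3)*(z^3 + z^2 - 16*z - 16) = (z - 3)*(z + 1)*(z^2 - 16) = (z - 4)*(z - 3)*(z + 1)*(z + 4)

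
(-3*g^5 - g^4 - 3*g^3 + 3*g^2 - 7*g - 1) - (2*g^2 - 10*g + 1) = -3*g^5 - g^4 - 3*g^3 + g^2 + 3*g - 2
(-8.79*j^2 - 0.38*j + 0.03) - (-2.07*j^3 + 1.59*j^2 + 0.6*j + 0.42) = 2.07*j^3 - 10.38*j^2 - 0.98*j - 0.39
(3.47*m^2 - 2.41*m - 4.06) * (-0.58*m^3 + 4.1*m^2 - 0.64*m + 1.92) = -2.0126*m^5 + 15.6248*m^4 - 9.747*m^3 - 8.4412*m^2 - 2.0288*m - 7.7952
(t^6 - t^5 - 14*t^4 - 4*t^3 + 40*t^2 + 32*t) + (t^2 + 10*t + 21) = t^6 - t^5 - 14*t^4 - 4*t^3 + 41*t^2 + 42*t + 21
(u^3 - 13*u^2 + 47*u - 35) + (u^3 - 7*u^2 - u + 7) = 2*u^3 - 20*u^2 + 46*u - 28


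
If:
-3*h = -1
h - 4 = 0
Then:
No Solution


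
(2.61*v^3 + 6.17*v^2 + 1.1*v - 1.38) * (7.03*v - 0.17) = 18.3483*v^4 + 42.9314*v^3 + 6.6841*v^2 - 9.8884*v + 0.2346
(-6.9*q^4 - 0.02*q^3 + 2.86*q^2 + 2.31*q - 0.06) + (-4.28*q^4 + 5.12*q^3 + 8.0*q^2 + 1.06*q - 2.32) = -11.18*q^4 + 5.1*q^3 + 10.86*q^2 + 3.37*q - 2.38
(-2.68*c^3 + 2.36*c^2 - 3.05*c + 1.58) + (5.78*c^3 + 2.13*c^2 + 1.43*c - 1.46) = 3.1*c^3 + 4.49*c^2 - 1.62*c + 0.12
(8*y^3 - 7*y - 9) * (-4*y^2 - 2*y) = -32*y^5 - 16*y^4 + 28*y^3 + 50*y^2 + 18*y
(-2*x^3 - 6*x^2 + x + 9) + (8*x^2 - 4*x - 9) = -2*x^3 + 2*x^2 - 3*x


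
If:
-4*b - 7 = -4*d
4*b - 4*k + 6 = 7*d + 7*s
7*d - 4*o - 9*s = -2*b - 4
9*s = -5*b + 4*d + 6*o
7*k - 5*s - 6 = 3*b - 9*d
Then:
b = -3029/1060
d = -587/530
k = 2921/3180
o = -4097/2120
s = -307/1590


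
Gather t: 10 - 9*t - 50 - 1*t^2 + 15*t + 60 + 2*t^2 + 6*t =t^2 + 12*t + 20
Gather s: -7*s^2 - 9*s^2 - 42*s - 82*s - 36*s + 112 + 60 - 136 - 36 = -16*s^2 - 160*s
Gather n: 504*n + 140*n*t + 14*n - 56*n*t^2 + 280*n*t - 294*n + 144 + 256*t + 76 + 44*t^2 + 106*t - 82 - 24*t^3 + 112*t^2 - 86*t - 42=n*(-56*t^2 + 420*t + 224) - 24*t^3 + 156*t^2 + 276*t + 96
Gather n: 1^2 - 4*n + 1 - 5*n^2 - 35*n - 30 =-5*n^2 - 39*n - 28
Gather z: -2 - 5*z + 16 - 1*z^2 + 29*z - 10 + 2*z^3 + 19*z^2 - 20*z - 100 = 2*z^3 + 18*z^2 + 4*z - 96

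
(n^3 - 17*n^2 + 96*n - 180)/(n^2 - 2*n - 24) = (n^2 - 11*n + 30)/(n + 4)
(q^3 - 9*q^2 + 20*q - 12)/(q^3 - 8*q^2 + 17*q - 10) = (q - 6)/(q - 5)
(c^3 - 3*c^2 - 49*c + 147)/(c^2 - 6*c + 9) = (c^2 - 49)/(c - 3)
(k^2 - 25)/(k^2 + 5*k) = (k - 5)/k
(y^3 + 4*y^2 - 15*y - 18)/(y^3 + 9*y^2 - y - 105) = (y^2 + 7*y + 6)/(y^2 + 12*y + 35)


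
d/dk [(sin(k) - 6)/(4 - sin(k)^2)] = (sin(k)^2 - 12*sin(k) + 4)*cos(k)/(sin(k)^2 - 4)^2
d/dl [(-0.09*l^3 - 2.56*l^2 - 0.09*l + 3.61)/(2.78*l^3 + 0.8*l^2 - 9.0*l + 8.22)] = (-1.11022302462516e-16*l^5 + 7.0448*l^4 + 2.1204*l^3 - 9.2148*l^2 - 47.8624*l + 31.7502)/(7.7284*l^6 + 4.448*l^5 - 49.4*l^4 + 31.3032*l^3 + 94.152*l^2 - 147.96*l + 67.5684)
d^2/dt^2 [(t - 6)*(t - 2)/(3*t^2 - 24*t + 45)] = 2*(-3*t^2 + 24*t - 49)/(t^6 - 24*t^5 + 237*t^4 - 1232*t^3 + 3555*t^2 - 5400*t + 3375)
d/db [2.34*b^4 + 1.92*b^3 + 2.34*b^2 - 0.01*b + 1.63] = 9.36*b^3 + 5.76*b^2 + 4.68*b - 0.01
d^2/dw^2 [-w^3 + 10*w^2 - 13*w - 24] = 20 - 6*w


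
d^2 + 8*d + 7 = (d + 1)*(d + 7)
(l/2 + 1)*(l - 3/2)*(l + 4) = l^3/2 + 9*l^2/4 - l/2 - 6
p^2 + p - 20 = (p - 4)*(p + 5)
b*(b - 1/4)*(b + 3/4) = b^3 + b^2/2 - 3*b/16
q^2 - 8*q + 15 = (q - 5)*(q - 3)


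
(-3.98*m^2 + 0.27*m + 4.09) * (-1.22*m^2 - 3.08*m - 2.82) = 4.8556*m^4 + 11.929*m^3 + 5.4022*m^2 - 13.3586*m - 11.5338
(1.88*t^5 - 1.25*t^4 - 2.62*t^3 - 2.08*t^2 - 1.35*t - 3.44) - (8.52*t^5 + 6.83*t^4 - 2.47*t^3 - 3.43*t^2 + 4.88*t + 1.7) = -6.64*t^5 - 8.08*t^4 - 0.15*t^3 + 1.35*t^2 - 6.23*t - 5.14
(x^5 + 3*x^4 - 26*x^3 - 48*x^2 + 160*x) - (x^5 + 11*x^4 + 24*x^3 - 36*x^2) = -8*x^4 - 50*x^3 - 12*x^2 + 160*x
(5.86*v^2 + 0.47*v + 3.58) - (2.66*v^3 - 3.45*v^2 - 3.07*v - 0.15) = -2.66*v^3 + 9.31*v^2 + 3.54*v + 3.73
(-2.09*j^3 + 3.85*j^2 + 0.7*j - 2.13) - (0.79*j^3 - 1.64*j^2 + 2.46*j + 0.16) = -2.88*j^3 + 5.49*j^2 - 1.76*j - 2.29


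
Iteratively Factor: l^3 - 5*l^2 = (l)*(l^2 - 5*l) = l^2*(l - 5)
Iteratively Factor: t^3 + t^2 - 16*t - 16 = (t - 4)*(t^2 + 5*t + 4) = (t - 4)*(t + 1)*(t + 4)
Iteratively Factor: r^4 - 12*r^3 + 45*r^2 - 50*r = (r - 5)*(r^3 - 7*r^2 + 10*r) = (r - 5)*(r - 2)*(r^2 - 5*r) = r*(r - 5)*(r - 2)*(r - 5)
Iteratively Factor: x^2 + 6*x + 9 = (x + 3)*(x + 3)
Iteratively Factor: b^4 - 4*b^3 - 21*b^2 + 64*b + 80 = (b + 1)*(b^3 - 5*b^2 - 16*b + 80) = (b - 5)*(b + 1)*(b^2 - 16) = (b - 5)*(b + 1)*(b + 4)*(b - 4)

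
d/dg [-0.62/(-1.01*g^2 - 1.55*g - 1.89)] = (-1.2524*g - 0.961)/(1.01*g^2 + 1.55*g + 1.89)^2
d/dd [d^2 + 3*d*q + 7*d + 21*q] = 2*d + 3*q + 7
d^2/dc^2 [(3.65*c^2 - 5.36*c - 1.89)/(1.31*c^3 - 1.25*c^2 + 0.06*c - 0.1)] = (12.52753*c^6 - 55.1897759999999*c^5 + 12.019512*c^4 + 40.852192*c^3 - 29.773494*c^2 + 3.38496*c + 0.467572)/(2.248091*c^9 - 6.435375*c^8 + 6.449523*c^7 - 3.057455*c^6 + 1.277898*c^5 - 0.52941*c^4 + 0.084516*c^3 - 0.03858*c^2 + 0.0018*c - 0.001)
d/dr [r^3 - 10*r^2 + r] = 3*r^2 - 20*r + 1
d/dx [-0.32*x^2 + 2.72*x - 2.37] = 2.72 - 0.64*x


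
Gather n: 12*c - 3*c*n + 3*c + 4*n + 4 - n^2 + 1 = 15*c - n^2 + n*(4 - 3*c) + 5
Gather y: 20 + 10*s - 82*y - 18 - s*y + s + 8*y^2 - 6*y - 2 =11*s + 8*y^2 + y*(-s - 88)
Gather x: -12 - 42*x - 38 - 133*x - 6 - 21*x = -196*x - 56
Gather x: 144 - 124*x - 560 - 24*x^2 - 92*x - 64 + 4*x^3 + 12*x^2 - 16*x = 4*x^3 - 12*x^2 - 232*x - 480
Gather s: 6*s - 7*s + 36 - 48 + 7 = -s - 5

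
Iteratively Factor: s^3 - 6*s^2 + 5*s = (s)*(s^2 - 6*s + 5) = s*(s - 5)*(s - 1)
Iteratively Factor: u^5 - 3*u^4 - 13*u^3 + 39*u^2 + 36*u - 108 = (u - 3)*(u^4 - 13*u^2 + 36) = (u - 3)^2*(u^3 + 3*u^2 - 4*u - 12) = (u - 3)^2*(u - 2)*(u^2 + 5*u + 6) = (u - 3)^2*(u - 2)*(u + 3)*(u + 2)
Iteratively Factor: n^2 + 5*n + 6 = (n + 2)*(n + 3)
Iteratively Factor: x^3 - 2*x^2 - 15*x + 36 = (x - 3)*(x^2 + x - 12) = (x - 3)*(x + 4)*(x - 3)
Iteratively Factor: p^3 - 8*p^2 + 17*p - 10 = (p - 5)*(p^2 - 3*p + 2) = (p - 5)*(p - 1)*(p - 2)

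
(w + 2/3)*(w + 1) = w^2 + 5*w/3 + 2/3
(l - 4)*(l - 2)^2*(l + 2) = l^4 - 6*l^3 + 4*l^2 + 24*l - 32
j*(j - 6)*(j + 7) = j^3 + j^2 - 42*j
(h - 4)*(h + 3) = h^2 - h - 12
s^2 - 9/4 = (s - 3/2)*(s + 3/2)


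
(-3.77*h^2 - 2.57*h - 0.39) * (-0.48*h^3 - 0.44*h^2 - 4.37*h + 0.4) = 1.8096*h^5 + 2.8924*h^4 + 17.7929*h^3 + 9.8945*h^2 + 0.6763*h - 0.156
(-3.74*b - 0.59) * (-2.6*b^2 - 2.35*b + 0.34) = 9.724*b^3 + 10.323*b^2 + 0.1149*b - 0.2006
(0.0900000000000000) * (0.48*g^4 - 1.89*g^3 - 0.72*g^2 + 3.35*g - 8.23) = 0.0432*g^4 - 0.1701*g^3 - 0.0648*g^2 + 0.3015*g - 0.7407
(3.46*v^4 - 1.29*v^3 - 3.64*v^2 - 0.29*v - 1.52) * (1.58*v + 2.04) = 5.4668*v^5 + 5.0202*v^4 - 8.3828*v^3 - 7.8838*v^2 - 2.9932*v - 3.1008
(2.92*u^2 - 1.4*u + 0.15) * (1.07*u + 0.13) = 3.1244*u^3 - 1.1184*u^2 - 0.0215*u + 0.0195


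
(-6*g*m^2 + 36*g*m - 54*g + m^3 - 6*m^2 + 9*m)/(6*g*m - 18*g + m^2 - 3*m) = (-6*g*m + 18*g + m^2 - 3*m)/(6*g + m)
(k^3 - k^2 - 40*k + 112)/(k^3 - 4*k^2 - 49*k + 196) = (k - 4)/(k - 7)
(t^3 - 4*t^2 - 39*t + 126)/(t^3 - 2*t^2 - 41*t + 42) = (t - 3)/(t - 1)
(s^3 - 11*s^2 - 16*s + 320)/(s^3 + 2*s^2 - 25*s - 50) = (s^2 - 16*s + 64)/(s^2 - 3*s - 10)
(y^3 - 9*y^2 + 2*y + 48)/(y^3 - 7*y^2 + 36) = (y - 8)/(y - 6)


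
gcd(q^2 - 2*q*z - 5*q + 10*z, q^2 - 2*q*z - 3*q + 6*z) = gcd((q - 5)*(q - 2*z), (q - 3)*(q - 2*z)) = -q + 2*z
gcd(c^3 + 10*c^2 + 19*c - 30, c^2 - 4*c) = 1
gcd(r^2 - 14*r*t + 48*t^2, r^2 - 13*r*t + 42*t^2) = r - 6*t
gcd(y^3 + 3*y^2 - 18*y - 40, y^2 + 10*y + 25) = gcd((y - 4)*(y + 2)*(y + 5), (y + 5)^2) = y + 5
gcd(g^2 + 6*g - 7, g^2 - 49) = g + 7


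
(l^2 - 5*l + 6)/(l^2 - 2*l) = (l - 3)/l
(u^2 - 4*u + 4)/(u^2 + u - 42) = (u^2 - 4*u + 4)/(u^2 + u - 42)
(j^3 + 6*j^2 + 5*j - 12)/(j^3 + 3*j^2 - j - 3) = (j + 4)/(j + 1)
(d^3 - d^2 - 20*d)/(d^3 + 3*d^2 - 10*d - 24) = d*(d - 5)/(d^2 - d - 6)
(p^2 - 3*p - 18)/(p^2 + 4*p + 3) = (p - 6)/(p + 1)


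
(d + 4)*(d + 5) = d^2 + 9*d + 20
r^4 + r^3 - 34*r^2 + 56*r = r*(r - 4)*(r - 2)*(r + 7)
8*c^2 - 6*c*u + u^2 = (-4*c + u)*(-2*c + u)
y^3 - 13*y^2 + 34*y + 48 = (y - 8)*(y - 6)*(y + 1)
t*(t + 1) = t^2 + t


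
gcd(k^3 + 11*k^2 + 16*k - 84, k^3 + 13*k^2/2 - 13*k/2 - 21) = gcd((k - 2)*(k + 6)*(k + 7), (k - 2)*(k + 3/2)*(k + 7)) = k^2 + 5*k - 14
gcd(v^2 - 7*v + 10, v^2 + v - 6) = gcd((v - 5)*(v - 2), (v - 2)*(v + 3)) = v - 2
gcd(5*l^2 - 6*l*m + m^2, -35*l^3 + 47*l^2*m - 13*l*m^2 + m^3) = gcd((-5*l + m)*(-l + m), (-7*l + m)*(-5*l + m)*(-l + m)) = 5*l^2 - 6*l*m + m^2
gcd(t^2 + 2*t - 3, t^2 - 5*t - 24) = t + 3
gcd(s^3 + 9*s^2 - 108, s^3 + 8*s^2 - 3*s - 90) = s^2 + 3*s - 18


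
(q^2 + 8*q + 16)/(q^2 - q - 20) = (q + 4)/(q - 5)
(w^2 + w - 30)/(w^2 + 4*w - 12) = (w - 5)/(w - 2)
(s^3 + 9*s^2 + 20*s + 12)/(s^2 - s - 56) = (s^3 + 9*s^2 + 20*s + 12)/(s^2 - s - 56)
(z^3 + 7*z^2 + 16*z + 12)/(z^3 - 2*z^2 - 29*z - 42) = (z + 2)/(z - 7)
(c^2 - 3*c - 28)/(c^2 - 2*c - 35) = (c + 4)/(c + 5)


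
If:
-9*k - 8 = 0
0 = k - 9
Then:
No Solution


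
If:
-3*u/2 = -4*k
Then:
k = 3*u/8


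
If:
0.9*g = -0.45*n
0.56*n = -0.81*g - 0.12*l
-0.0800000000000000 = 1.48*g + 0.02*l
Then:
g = -0.05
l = -0.13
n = 0.10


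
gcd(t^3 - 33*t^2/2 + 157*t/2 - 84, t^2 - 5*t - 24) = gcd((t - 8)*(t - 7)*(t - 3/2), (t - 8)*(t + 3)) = t - 8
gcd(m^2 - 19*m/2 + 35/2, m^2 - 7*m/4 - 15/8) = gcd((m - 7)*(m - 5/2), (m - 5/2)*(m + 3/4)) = m - 5/2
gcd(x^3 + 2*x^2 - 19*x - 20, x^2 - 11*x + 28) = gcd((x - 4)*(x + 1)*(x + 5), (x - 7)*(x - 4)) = x - 4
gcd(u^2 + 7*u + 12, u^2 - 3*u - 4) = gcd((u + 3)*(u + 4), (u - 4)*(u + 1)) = 1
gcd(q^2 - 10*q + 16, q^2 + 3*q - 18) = 1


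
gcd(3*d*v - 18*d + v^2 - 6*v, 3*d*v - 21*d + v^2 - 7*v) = 3*d + v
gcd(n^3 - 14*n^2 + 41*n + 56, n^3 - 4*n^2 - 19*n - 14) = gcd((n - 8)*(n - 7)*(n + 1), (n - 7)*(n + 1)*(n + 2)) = n^2 - 6*n - 7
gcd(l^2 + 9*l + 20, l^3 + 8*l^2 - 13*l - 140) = l + 5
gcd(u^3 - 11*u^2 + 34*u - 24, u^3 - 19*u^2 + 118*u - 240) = u - 6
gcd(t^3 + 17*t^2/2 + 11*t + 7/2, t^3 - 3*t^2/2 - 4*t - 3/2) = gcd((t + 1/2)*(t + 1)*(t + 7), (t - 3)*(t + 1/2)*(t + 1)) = t^2 + 3*t/2 + 1/2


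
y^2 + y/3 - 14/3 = (y - 2)*(y + 7/3)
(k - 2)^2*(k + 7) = k^3 + 3*k^2 - 24*k + 28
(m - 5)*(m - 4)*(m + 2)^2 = m^4 - 5*m^3 - 12*m^2 + 44*m + 80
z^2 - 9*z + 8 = (z - 8)*(z - 1)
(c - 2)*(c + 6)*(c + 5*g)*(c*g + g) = c^4*g + 5*c^3*g^2 + 5*c^3*g + 25*c^2*g^2 - 8*c^2*g - 40*c*g^2 - 12*c*g - 60*g^2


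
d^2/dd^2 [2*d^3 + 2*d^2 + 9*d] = 12*d + 4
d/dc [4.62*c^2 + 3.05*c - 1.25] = 9.24*c + 3.05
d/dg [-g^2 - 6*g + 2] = -2*g - 6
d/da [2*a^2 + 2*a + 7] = 4*a + 2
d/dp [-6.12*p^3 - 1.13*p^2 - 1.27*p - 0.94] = -18.36*p^2 - 2.26*p - 1.27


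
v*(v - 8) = v^2 - 8*v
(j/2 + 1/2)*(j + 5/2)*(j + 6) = j^3/2 + 19*j^2/4 + 47*j/4 + 15/2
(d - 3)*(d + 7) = d^2 + 4*d - 21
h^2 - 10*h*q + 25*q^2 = (h - 5*q)^2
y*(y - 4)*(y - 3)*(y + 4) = y^4 - 3*y^3 - 16*y^2 + 48*y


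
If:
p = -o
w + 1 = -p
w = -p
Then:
No Solution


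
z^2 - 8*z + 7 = (z - 7)*(z - 1)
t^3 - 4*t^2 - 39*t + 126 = (t - 7)*(t - 3)*(t + 6)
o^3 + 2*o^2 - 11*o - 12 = (o - 3)*(o + 1)*(o + 4)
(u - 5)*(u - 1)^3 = u^4 - 8*u^3 + 18*u^2 - 16*u + 5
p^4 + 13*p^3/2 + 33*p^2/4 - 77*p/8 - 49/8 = (p - 1)*(p + 1/2)*(p + 7/2)^2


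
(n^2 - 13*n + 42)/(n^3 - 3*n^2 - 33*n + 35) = (n - 6)/(n^2 + 4*n - 5)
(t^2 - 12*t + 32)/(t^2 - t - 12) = (t - 8)/(t + 3)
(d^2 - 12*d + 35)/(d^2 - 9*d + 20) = (d - 7)/(d - 4)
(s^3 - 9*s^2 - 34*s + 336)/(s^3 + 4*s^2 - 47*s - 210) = (s - 8)/(s + 5)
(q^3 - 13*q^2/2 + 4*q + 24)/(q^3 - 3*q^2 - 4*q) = (q^2 - 5*q/2 - 6)/(q*(q + 1))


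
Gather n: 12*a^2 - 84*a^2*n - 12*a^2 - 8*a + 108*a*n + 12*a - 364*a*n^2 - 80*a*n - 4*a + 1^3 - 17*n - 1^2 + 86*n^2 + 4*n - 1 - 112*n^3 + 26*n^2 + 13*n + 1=-112*n^3 + n^2*(112 - 364*a) + n*(-84*a^2 + 28*a)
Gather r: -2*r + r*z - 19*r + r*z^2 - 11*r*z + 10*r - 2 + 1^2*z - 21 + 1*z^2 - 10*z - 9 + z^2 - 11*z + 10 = r*(z^2 - 10*z - 11) + 2*z^2 - 20*z - 22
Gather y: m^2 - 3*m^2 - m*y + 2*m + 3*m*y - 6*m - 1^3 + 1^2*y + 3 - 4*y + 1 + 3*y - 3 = -2*m^2 + 2*m*y - 4*m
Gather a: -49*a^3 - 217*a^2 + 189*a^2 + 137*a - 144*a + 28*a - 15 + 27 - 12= -49*a^3 - 28*a^2 + 21*a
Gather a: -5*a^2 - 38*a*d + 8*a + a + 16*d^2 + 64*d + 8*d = -5*a^2 + a*(9 - 38*d) + 16*d^2 + 72*d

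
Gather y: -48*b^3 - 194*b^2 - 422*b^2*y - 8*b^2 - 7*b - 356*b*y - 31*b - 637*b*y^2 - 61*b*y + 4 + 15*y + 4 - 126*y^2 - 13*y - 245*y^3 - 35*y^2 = -48*b^3 - 202*b^2 - 38*b - 245*y^3 + y^2*(-637*b - 161) + y*(-422*b^2 - 417*b + 2) + 8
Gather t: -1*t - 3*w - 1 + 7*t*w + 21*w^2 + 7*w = t*(7*w - 1) + 21*w^2 + 4*w - 1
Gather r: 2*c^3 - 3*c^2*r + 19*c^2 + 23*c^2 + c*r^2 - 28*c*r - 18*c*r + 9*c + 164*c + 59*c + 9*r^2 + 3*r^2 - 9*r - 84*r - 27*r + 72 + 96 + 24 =2*c^3 + 42*c^2 + 232*c + r^2*(c + 12) + r*(-3*c^2 - 46*c - 120) + 192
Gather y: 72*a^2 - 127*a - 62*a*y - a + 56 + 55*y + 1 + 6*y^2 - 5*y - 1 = 72*a^2 - 128*a + 6*y^2 + y*(50 - 62*a) + 56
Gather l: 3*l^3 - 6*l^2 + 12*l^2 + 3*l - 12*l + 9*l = 3*l^3 + 6*l^2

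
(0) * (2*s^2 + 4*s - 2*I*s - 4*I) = 0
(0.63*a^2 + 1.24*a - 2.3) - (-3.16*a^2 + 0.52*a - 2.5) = 3.79*a^2 + 0.72*a + 0.2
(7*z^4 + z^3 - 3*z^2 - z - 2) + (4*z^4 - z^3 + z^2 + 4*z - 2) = 11*z^4 - 2*z^2 + 3*z - 4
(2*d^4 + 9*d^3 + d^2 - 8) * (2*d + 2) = 4*d^5 + 22*d^4 + 20*d^3 + 2*d^2 - 16*d - 16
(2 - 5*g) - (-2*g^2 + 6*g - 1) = 2*g^2 - 11*g + 3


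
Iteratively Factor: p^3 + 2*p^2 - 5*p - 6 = (p + 3)*(p^2 - p - 2) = (p + 1)*(p + 3)*(p - 2)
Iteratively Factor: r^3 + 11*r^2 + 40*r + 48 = (r + 4)*(r^2 + 7*r + 12) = (r + 4)^2*(r + 3)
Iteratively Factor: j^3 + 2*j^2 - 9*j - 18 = (j + 2)*(j^2 - 9) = (j - 3)*(j + 2)*(j + 3)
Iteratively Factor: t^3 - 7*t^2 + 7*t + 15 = (t + 1)*(t^2 - 8*t + 15) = (t - 3)*(t + 1)*(t - 5)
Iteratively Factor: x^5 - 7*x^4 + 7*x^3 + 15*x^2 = (x + 1)*(x^4 - 8*x^3 + 15*x^2) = x*(x + 1)*(x^3 - 8*x^2 + 15*x) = x^2*(x + 1)*(x^2 - 8*x + 15) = x^2*(x - 5)*(x + 1)*(x - 3)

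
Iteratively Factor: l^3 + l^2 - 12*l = (l + 4)*(l^2 - 3*l) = (l - 3)*(l + 4)*(l)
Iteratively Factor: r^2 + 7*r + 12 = (r + 3)*(r + 4)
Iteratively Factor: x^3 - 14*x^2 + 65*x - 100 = (x - 4)*(x^2 - 10*x + 25) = (x - 5)*(x - 4)*(x - 5)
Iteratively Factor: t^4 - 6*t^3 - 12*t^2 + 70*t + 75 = (t - 5)*(t^3 - t^2 - 17*t - 15) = (t - 5)^2*(t^2 + 4*t + 3) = (t - 5)^2*(t + 3)*(t + 1)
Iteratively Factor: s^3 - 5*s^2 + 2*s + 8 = (s + 1)*(s^2 - 6*s + 8) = (s - 2)*(s + 1)*(s - 4)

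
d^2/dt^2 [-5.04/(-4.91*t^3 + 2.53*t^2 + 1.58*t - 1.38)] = ((25.5024 - 148.4784*t)*(4.91*t^3 - 2.53*t^2 - 1.58*t + 1.38) + 5.04*(-29.46*t^2 + 10.12*t + 3.16)*(-14.73*t^2 + 5.06*t + 1.58))/(4.91*t^3 - 2.53*t^2 - 1.58*t + 1.38)^3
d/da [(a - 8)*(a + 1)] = 2*a - 7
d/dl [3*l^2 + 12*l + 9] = 6*l + 12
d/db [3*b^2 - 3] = 6*b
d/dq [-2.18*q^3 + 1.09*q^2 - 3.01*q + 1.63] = -6.54*q^2 + 2.18*q - 3.01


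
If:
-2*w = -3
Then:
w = 3/2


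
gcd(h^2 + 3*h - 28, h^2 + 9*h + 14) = h + 7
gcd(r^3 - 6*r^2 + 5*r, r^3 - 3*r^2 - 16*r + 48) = 1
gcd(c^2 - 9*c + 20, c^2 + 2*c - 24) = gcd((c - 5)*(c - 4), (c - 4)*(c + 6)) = c - 4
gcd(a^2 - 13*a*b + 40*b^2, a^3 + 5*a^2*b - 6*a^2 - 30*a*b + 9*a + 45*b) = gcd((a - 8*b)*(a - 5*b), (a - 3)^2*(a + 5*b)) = 1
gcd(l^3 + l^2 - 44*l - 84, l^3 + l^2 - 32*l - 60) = l + 2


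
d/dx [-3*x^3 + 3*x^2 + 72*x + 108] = -9*x^2 + 6*x + 72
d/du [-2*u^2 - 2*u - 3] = -4*u - 2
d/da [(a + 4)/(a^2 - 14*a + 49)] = (-a - 15)/(a^3 - 21*a^2 + 147*a - 343)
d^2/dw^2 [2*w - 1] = 0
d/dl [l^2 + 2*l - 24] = 2*l + 2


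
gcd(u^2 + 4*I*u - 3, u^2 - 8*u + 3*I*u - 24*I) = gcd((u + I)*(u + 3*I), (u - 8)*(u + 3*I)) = u + 3*I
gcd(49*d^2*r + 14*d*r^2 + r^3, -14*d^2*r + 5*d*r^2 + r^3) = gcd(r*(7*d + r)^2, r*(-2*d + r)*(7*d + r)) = 7*d*r + r^2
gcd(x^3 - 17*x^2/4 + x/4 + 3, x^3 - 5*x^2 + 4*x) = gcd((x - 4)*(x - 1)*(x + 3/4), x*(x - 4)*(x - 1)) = x^2 - 5*x + 4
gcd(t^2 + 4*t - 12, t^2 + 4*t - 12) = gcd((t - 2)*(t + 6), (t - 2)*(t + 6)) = t^2 + 4*t - 12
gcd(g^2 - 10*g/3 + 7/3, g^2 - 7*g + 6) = g - 1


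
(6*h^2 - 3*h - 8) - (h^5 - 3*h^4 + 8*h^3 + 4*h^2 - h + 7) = -h^5 + 3*h^4 - 8*h^3 + 2*h^2 - 2*h - 15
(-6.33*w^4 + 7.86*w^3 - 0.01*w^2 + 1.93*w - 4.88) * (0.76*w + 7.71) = -4.8108*w^5 - 42.8307*w^4 + 60.593*w^3 + 1.3897*w^2 + 11.1715*w - 37.6248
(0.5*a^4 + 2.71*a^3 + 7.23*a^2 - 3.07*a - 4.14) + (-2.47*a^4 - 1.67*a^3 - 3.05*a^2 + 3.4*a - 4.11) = -1.97*a^4 + 1.04*a^3 + 4.18*a^2 + 0.33*a - 8.25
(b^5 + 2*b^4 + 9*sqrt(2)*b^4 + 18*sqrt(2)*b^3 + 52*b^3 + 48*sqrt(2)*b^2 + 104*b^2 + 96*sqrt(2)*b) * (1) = b^5 + 2*b^4 + 9*sqrt(2)*b^4 + 18*sqrt(2)*b^3 + 52*b^3 + 48*sqrt(2)*b^2 + 104*b^2 + 96*sqrt(2)*b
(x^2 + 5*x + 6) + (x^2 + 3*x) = 2*x^2 + 8*x + 6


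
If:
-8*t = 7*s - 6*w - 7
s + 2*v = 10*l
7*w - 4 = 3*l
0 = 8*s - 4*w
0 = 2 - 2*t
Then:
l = -2/5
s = 1/5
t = 1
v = -21/10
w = 2/5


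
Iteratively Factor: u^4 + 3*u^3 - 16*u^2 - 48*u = (u - 4)*(u^3 + 7*u^2 + 12*u) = u*(u - 4)*(u^2 + 7*u + 12) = u*(u - 4)*(u + 3)*(u + 4)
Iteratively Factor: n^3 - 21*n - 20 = (n + 4)*(n^2 - 4*n - 5) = (n + 1)*(n + 4)*(n - 5)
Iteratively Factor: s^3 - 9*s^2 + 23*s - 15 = (s - 1)*(s^2 - 8*s + 15) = (s - 3)*(s - 1)*(s - 5)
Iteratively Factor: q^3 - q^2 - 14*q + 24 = (q + 4)*(q^2 - 5*q + 6) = (q - 3)*(q + 4)*(q - 2)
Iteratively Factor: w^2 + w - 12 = (w + 4)*(w - 3)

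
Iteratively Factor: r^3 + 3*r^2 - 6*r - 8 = (r - 2)*(r^2 + 5*r + 4) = (r - 2)*(r + 1)*(r + 4)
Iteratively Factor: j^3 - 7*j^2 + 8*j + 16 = (j + 1)*(j^2 - 8*j + 16) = (j - 4)*(j + 1)*(j - 4)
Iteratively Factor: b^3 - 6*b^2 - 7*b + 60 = (b - 4)*(b^2 - 2*b - 15) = (b - 4)*(b + 3)*(b - 5)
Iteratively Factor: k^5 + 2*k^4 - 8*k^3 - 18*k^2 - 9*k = (k - 3)*(k^4 + 5*k^3 + 7*k^2 + 3*k) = (k - 3)*(k + 3)*(k^3 + 2*k^2 + k) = k*(k - 3)*(k + 3)*(k^2 + 2*k + 1) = k*(k - 3)*(k + 1)*(k + 3)*(k + 1)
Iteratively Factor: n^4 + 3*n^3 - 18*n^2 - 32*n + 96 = (n - 2)*(n^3 + 5*n^2 - 8*n - 48) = (n - 3)*(n - 2)*(n^2 + 8*n + 16) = (n - 3)*(n - 2)*(n + 4)*(n + 4)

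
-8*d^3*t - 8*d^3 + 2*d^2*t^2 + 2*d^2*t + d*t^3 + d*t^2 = (-2*d + t)*(4*d + t)*(d*t + d)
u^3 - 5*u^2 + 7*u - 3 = (u - 3)*(u - 1)^2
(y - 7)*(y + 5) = y^2 - 2*y - 35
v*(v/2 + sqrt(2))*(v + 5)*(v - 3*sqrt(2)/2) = v^4/2 + sqrt(2)*v^3/4 + 5*v^3/2 - 3*v^2 + 5*sqrt(2)*v^2/4 - 15*v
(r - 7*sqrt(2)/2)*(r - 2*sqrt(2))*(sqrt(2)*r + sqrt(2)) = sqrt(2)*r^3 - 11*r^2 + sqrt(2)*r^2 - 11*r + 14*sqrt(2)*r + 14*sqrt(2)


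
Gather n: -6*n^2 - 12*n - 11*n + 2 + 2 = -6*n^2 - 23*n + 4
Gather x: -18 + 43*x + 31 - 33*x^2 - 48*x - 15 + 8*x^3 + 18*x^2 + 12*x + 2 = 8*x^3 - 15*x^2 + 7*x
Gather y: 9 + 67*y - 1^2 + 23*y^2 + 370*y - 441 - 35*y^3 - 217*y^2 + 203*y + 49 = -35*y^3 - 194*y^2 + 640*y - 384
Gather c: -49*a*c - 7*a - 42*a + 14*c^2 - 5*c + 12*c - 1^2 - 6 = -49*a + 14*c^2 + c*(7 - 49*a) - 7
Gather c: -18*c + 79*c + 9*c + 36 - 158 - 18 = 70*c - 140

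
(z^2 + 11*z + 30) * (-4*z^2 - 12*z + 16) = -4*z^4 - 56*z^3 - 236*z^2 - 184*z + 480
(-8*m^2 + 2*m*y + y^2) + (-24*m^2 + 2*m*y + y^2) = -32*m^2 + 4*m*y + 2*y^2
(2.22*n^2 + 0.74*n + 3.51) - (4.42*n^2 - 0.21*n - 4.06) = -2.2*n^2 + 0.95*n + 7.57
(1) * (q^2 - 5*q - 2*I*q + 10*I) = q^2 - 5*q - 2*I*q + 10*I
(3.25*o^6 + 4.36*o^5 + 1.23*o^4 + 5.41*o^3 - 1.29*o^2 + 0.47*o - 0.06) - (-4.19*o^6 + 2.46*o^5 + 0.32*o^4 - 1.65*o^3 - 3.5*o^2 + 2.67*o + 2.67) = 7.44*o^6 + 1.9*o^5 + 0.91*o^4 + 7.06*o^3 + 2.21*o^2 - 2.2*o - 2.73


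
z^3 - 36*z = z*(z - 6)*(z + 6)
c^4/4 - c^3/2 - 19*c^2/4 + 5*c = c*(c/4 + 1)*(c - 5)*(c - 1)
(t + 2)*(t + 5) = t^2 + 7*t + 10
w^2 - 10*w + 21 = (w - 7)*(w - 3)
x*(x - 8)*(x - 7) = x^3 - 15*x^2 + 56*x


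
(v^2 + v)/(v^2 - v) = (v + 1)/(v - 1)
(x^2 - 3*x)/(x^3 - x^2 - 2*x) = (3 - x)/(-x^2 + x + 2)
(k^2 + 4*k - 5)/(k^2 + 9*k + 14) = (k^2 + 4*k - 5)/(k^2 + 9*k + 14)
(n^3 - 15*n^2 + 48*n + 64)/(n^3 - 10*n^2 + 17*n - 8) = (n^2 - 7*n - 8)/(n^2 - 2*n + 1)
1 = 1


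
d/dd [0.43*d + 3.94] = 0.430000000000000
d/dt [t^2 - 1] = 2*t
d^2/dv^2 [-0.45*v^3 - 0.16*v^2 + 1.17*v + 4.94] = -2.7*v - 0.32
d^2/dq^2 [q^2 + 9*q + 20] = 2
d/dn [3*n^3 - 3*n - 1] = 9*n^2 - 3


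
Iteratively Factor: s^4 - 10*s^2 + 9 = (s + 1)*(s^3 - s^2 - 9*s + 9) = (s - 1)*(s + 1)*(s^2 - 9) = (s - 1)*(s + 1)*(s + 3)*(s - 3)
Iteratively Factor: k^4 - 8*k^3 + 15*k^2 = (k - 5)*(k^3 - 3*k^2) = (k - 5)*(k - 3)*(k^2) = k*(k - 5)*(k - 3)*(k)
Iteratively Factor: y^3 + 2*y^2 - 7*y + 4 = (y - 1)*(y^2 + 3*y - 4) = (y - 1)*(y + 4)*(y - 1)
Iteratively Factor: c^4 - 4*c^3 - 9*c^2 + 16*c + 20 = (c + 1)*(c^3 - 5*c^2 - 4*c + 20) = (c + 1)*(c + 2)*(c^2 - 7*c + 10) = (c - 2)*(c + 1)*(c + 2)*(c - 5)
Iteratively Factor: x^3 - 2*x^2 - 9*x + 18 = (x + 3)*(x^2 - 5*x + 6) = (x - 3)*(x + 3)*(x - 2)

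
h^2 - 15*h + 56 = (h - 8)*(h - 7)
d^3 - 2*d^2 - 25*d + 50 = (d - 5)*(d - 2)*(d + 5)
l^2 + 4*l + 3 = (l + 1)*(l + 3)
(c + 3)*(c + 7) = c^2 + 10*c + 21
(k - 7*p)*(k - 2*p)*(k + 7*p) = k^3 - 2*k^2*p - 49*k*p^2 + 98*p^3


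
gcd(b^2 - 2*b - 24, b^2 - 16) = b + 4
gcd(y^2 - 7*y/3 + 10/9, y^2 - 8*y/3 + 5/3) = y - 5/3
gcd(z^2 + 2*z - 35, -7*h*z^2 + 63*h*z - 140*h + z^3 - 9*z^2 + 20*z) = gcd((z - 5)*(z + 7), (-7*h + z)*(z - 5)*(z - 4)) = z - 5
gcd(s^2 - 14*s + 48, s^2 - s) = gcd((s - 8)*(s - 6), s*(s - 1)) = 1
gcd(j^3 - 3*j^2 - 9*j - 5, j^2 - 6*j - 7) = j + 1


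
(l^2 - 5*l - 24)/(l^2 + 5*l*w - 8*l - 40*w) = (l + 3)/(l + 5*w)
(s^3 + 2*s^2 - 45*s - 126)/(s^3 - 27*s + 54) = (s^2 - 4*s - 21)/(s^2 - 6*s + 9)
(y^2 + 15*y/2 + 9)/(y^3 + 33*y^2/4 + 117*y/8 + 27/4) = 4/(4*y + 3)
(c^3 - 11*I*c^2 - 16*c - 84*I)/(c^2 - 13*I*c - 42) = c + 2*I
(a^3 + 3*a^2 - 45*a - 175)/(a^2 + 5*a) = a - 2 - 35/a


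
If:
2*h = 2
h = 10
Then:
No Solution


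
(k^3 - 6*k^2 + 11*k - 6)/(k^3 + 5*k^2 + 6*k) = (k^3 - 6*k^2 + 11*k - 6)/(k*(k^2 + 5*k + 6))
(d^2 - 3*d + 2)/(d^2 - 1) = (d - 2)/(d + 1)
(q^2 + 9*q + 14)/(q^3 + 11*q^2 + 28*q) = (q + 2)/(q*(q + 4))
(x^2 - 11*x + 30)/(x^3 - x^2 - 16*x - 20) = (x - 6)/(x^2 + 4*x + 4)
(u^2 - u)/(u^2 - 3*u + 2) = u/(u - 2)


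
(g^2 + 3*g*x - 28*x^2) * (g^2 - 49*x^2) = g^4 + 3*g^3*x - 77*g^2*x^2 - 147*g*x^3 + 1372*x^4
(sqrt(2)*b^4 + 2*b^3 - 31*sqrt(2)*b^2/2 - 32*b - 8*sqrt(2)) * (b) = sqrt(2)*b^5 + 2*b^4 - 31*sqrt(2)*b^3/2 - 32*b^2 - 8*sqrt(2)*b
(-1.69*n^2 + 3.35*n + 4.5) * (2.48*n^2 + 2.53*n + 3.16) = -4.1912*n^4 + 4.0323*n^3 + 14.2951*n^2 + 21.971*n + 14.22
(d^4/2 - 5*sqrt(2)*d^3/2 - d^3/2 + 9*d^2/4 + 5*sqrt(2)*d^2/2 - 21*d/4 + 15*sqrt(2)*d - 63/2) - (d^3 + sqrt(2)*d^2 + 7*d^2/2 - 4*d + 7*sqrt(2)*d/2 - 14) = d^4/2 - 5*sqrt(2)*d^3/2 - 3*d^3/2 - 5*d^2/4 + 3*sqrt(2)*d^2/2 - 5*d/4 + 23*sqrt(2)*d/2 - 35/2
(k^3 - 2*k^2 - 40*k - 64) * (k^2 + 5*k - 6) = k^5 + 3*k^4 - 56*k^3 - 252*k^2 - 80*k + 384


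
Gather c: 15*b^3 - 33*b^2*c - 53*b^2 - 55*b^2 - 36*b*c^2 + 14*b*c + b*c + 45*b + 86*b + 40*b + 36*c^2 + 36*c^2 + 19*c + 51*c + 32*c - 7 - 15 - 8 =15*b^3 - 108*b^2 + 171*b + c^2*(72 - 36*b) + c*(-33*b^2 + 15*b + 102) - 30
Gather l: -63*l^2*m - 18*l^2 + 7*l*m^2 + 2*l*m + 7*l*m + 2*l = l^2*(-63*m - 18) + l*(7*m^2 + 9*m + 2)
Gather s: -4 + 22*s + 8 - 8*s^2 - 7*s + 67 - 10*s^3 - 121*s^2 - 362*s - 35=-10*s^3 - 129*s^2 - 347*s + 36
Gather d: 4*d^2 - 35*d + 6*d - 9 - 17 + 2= 4*d^2 - 29*d - 24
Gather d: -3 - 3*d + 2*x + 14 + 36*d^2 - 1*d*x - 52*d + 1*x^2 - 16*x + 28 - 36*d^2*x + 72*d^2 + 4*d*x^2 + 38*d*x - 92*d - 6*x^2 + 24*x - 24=d^2*(108 - 36*x) + d*(4*x^2 + 37*x - 147) - 5*x^2 + 10*x + 15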